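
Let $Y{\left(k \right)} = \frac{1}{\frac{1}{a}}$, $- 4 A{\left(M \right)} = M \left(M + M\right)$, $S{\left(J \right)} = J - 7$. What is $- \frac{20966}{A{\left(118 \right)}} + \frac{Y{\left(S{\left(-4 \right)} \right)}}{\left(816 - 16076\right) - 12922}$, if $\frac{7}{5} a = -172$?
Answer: $\frac{1035508501}{343355397} \approx 3.0159$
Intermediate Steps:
$S{\left(J \right)} = -7 + J$
$a = - \frac{860}{7}$ ($a = \frac{5}{7} \left(-172\right) = - \frac{860}{7} \approx -122.86$)
$A{\left(M \right)} = - \frac{M^{2}}{2}$ ($A{\left(M \right)} = - \frac{M \left(M + M\right)}{4} = - \frac{M 2 M}{4} = - \frac{2 M^{2}}{4} = - \frac{M^{2}}{2}$)
$Y{\left(k \right)} = - \frac{860}{7}$ ($Y{\left(k \right)} = \frac{1}{\frac{1}{- \frac{860}{7}}} = \frac{1}{- \frac{7}{860}} = - \frac{860}{7}$)
$- \frac{20966}{A{\left(118 \right)}} + \frac{Y{\left(S{\left(-4 \right)} \right)}}{\left(816 - 16076\right) - 12922} = - \frac{20966}{\left(- \frac{1}{2}\right) 118^{2}} - \frac{860}{7 \left(\left(816 - 16076\right) - 12922\right)} = - \frac{20966}{\left(- \frac{1}{2}\right) 13924} - \frac{860}{7 \left(-15260 - 12922\right)} = - \frac{20966}{-6962} - \frac{860}{7 \left(-28182\right)} = \left(-20966\right) \left(- \frac{1}{6962}\right) - - \frac{430}{98637} = \frac{10483}{3481} + \frac{430}{98637} = \frac{1035508501}{343355397}$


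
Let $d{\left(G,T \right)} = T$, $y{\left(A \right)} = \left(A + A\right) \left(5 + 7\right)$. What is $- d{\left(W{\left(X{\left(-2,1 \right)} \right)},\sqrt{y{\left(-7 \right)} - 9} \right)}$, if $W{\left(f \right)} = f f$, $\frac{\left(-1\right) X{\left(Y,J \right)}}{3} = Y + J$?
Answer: $- i \sqrt{177} \approx - 13.304 i$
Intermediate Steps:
$X{\left(Y,J \right)} = - 3 J - 3 Y$ ($X{\left(Y,J \right)} = - 3 \left(Y + J\right) = - 3 \left(J + Y\right) = - 3 J - 3 Y$)
$y{\left(A \right)} = 24 A$ ($y{\left(A \right)} = 2 A 12 = 24 A$)
$W{\left(f \right)} = f^{2}$
$- d{\left(W{\left(X{\left(-2,1 \right)} \right)},\sqrt{y{\left(-7 \right)} - 9} \right)} = - \sqrt{24 \left(-7\right) - 9} = - \sqrt{-168 - 9} = - \sqrt{-177} = - i \sqrt{177}$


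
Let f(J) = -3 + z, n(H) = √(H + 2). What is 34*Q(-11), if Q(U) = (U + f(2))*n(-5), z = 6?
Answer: -272*I*√3 ≈ -471.12*I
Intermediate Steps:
n(H) = √(2 + H)
f(J) = 3 (f(J) = -3 + 6 = 3)
Q(U) = I*√3*(3 + U) (Q(U) = (U + 3)*√(2 - 5) = (3 + U)*√(-3) = (3 + U)*(I*√3) = I*√3*(3 + U))
34*Q(-11) = 34*(I*√3*(3 - 11)) = 34*(I*√3*(-8)) = 34*(-8*I*√3) = -272*I*√3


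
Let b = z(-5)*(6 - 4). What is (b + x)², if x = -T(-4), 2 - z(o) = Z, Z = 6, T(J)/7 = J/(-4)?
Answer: 225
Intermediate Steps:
T(J) = -7*J/4 (T(J) = 7*(J/(-4)) = 7*(J*(-¼)) = 7*(-J/4) = -7*J/4)
z(o) = -4 (z(o) = 2 - 1*6 = 2 - 6 = -4)
x = -7 (x = -(-7)*(-4)/4 = -1*7 = -7)
b = -8 (b = -4*(6 - 4) = -4*2 = -8)
(b + x)² = (-8 - 7)² = (-15)² = 225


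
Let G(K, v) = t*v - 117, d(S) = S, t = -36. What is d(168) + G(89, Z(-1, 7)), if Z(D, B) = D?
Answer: 87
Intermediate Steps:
G(K, v) = -117 - 36*v (G(K, v) = -36*v - 117 = -117 - 36*v)
d(168) + G(89, Z(-1, 7)) = 168 + (-117 - 36*(-1)) = 168 + (-117 + 36) = 168 - 81 = 87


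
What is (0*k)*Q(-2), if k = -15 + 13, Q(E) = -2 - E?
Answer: 0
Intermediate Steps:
k = -2
(0*k)*Q(-2) = (0*(-2))*(-2 - 1*(-2)) = 0*(-2 + 2) = 0*0 = 0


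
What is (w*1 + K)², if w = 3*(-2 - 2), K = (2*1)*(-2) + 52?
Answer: 1296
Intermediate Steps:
K = 48 (K = 2*(-2) + 52 = -4 + 52 = 48)
w = -12 (w = 3*(-4) = -12)
(w*1 + K)² = (-12*1 + 48)² = (-12 + 48)² = 36² = 1296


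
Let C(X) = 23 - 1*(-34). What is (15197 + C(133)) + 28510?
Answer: 43764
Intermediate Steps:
C(X) = 57 (C(X) = 23 + 34 = 57)
(15197 + C(133)) + 28510 = (15197 + 57) + 28510 = 15254 + 28510 = 43764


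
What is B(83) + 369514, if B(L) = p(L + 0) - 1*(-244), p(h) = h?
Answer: 369841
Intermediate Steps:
B(L) = 244 + L (B(L) = (L + 0) - 1*(-244) = L + 244 = 244 + L)
B(83) + 369514 = (244 + 83) + 369514 = 327 + 369514 = 369841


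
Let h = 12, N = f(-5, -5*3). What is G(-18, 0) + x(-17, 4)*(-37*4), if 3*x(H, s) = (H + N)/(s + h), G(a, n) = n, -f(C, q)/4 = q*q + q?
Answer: 31709/12 ≈ 2642.4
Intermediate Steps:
f(C, q) = -4*q - 4*q² (f(C, q) = -4*(q*q + q) = -4*(q² + q) = -4*(q + q²) = -4*q - 4*q²)
N = -840 (N = -4*(-5*3)*(1 - 5*3) = -4*(-15)*(1 - 15) = -4*(-15)*(-14) = -840)
x(H, s) = (-840 + H)/(3*(12 + s)) (x(H, s) = ((H - 840)/(s + 12))/3 = ((-840 + H)/(12 + s))/3 = (-840 + H)/(3*(12 + s)))
G(-18, 0) + x(-17, 4)*(-37*4) = 0 + ((-840 - 17)/(3*(12 + 4)))*(-37*4) = 0 + ((⅓)*(-857)/16)*(-148) = 0 + ((⅓)*(1/16)*(-857))*(-148) = 0 - 857/48*(-148) = 0 + 31709/12 = 31709/12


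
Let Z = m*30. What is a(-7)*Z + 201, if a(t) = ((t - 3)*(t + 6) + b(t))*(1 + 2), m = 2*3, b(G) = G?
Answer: 1821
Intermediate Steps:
m = 6
a(t) = 3*t + 3*(-3 + t)*(6 + t) (a(t) = ((t - 3)*(t + 6) + t)*(1 + 2) = ((-3 + t)*(6 + t) + t)*3 = (t + (-3 + t)*(6 + t))*3 = 3*t + 3*(-3 + t)*(6 + t))
Z = 180 (Z = 6*30 = 180)
a(-7)*Z + 201 = (-54 + 3*(-7)² + 12*(-7))*180 + 201 = (-54 + 3*49 - 84)*180 + 201 = (-54 + 147 - 84)*180 + 201 = 9*180 + 201 = 1620 + 201 = 1821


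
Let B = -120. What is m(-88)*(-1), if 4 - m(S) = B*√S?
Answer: -4 - 240*I*√22 ≈ -4.0 - 1125.7*I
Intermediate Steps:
m(S) = 4 + 120*√S (m(S) = 4 - (-120)*√S = 4 + 120*√S)
m(-88)*(-1) = (4 + 120*√(-88))*(-1) = (4 + 120*(2*I*√22))*(-1) = (4 + 240*I*√22)*(-1) = -4 - 240*I*√22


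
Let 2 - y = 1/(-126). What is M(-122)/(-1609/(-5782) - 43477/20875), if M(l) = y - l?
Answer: -134708984375/1960165251 ≈ -68.723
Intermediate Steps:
y = 253/126 (y = 2 - 1/(-126) = 2 - 1*(-1/126) = 2 + 1/126 = 253/126 ≈ 2.0079)
M(l) = 253/126 - l
M(-122)/(-1609/(-5782) - 43477/20875) = (253/126 - 1*(-122))/(-1609/(-5782) - 43477/20875) = (253/126 + 122)/(-1609*(-1/5782) - 43477*1/20875) = 15625/(126*(1609/5782 - 43477/20875)) = 15625/(126*(-217796139/120699250)) = (15625/126)*(-120699250/217796139) = -134708984375/1960165251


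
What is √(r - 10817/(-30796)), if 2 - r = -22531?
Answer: √5342621617415/15398 ≈ 150.11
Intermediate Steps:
r = 22533 (r = 2 - 1*(-22531) = 2 + 22531 = 22533)
√(r - 10817/(-30796)) = √(22533 - 10817/(-30796)) = √(22533 - 10817*(-1/30796)) = √(22533 + 10817/30796) = √(693937085/30796) = √5342621617415/15398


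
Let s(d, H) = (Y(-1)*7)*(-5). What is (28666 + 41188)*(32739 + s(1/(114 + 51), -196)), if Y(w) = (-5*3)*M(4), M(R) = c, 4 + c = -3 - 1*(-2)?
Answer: 2103583356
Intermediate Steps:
c = -5 (c = -4 + (-3 - 1*(-2)) = -4 + (-3 + 2) = -4 - 1 = -5)
M(R) = -5
Y(w) = 75 (Y(w) = -5*3*(-5) = -15*(-5) = 75)
s(d, H) = -2625 (s(d, H) = (75*7)*(-5) = 525*(-5) = -2625)
(28666 + 41188)*(32739 + s(1/(114 + 51), -196)) = (28666 + 41188)*(32739 - 2625) = 69854*30114 = 2103583356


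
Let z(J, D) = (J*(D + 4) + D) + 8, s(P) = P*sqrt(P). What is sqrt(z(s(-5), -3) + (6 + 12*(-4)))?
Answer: sqrt(-37 - 5*I*sqrt(5)) ≈ 0.90893 - 6.1503*I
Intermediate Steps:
s(P) = P**(3/2)
z(J, D) = 8 + D + J*(4 + D) (z(J, D) = (J*(4 + D) + D) + 8 = (D + J*(4 + D)) + 8 = 8 + D + J*(4 + D))
sqrt(z(s(-5), -3) + (6 + 12*(-4))) = sqrt((8 - 3 + 4*(-5)**(3/2) - (-15)*I*sqrt(5)) + (6 + 12*(-4))) = sqrt((8 - 3 + 4*(-5*I*sqrt(5)) - (-15)*I*sqrt(5)) + (6 - 48)) = sqrt((8 - 3 - 20*I*sqrt(5) + 15*I*sqrt(5)) - 42) = sqrt((5 - 5*I*sqrt(5)) - 42) = sqrt(-37 - 5*I*sqrt(5))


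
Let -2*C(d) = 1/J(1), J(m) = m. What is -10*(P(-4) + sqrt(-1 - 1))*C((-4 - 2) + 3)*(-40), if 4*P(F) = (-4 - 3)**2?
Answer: -2450 - 200*I*sqrt(2) ≈ -2450.0 - 282.84*I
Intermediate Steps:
P(F) = 49/4 (P(F) = (-4 - 3)**2/4 = (1/4)*(-7)**2 = (1/4)*49 = 49/4)
C(d) = -1/2 (C(d) = -1/2/1 = -1/2*1 = -1/2)
-10*(P(-4) + sqrt(-1 - 1))*C((-4 - 2) + 3)*(-40) = -10*(49/4 + sqrt(-1 - 1))*(-1)/2*(-40) = -10*(49/4 + sqrt(-2))*(-1)/2*(-40) = -10*(49/4 + I*sqrt(2))*(-1)/2*(-40) = -10*(-49/8 - I*sqrt(2)/2)*(-40) = (245/4 + 5*I*sqrt(2))*(-40) = -2450 - 200*I*sqrt(2)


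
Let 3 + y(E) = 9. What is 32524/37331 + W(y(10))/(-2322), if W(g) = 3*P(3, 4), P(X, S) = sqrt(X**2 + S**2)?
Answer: 24986921/28894194 ≈ 0.86477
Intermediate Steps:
y(E) = 6 (y(E) = -3 + 9 = 6)
P(X, S) = sqrt(S**2 + X**2)
W(g) = 15 (W(g) = 3*sqrt(4**2 + 3**2) = 3*sqrt(16 + 9) = 3*sqrt(25) = 3*5 = 15)
32524/37331 + W(y(10))/(-2322) = 32524/37331 + 15/(-2322) = 32524*(1/37331) + 15*(-1/2322) = 32524/37331 - 5/774 = 24986921/28894194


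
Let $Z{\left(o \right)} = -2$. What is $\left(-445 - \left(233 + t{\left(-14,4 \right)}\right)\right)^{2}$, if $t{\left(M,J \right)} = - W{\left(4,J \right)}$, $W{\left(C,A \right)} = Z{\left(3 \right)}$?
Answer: $462400$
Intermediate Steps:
$W{\left(C,A \right)} = -2$
$t{\left(M,J \right)} = 2$ ($t{\left(M,J \right)} = \left(-1\right) \left(-2\right) = 2$)
$\left(-445 - \left(233 + t{\left(-14,4 \right)}\right)\right)^{2} = \left(-445 - 235\right)^{2} = \left(-680\right)^{2} = 462400$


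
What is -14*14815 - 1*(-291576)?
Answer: 84166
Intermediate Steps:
-14*14815 - 1*(-291576) = -207410 + 291576 = 84166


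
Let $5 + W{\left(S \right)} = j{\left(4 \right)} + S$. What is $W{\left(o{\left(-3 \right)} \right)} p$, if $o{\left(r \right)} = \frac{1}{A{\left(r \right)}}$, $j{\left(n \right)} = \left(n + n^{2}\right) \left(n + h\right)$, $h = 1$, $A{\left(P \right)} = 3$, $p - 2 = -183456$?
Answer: $- \frac{52467844}{3} \approx -1.7489 \cdot 10^{7}$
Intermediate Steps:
$p = -183454$ ($p = 2 - 183456 = -183454$)
$j{\left(n \right)} = \left(1 + n\right) \left(n + n^{2}\right)$ ($j{\left(n \right)} = \left(n + n^{2}\right) \left(n + 1\right) = \left(n + n^{2}\right) \left(1 + n\right) = \left(1 + n\right) \left(n + n^{2}\right)$)
$o{\left(r \right)} = \frac{1}{3}$
$W{\left(S \right)} = 95 + S$ ($W{\left(S \right)} = -5 + \left(4 \left(1 + 4^{2} + 2 \cdot 4\right) + S\right) = -5 + \left(4 \left(1 + 16 + 8\right) + S\right) = -5 + \left(4 \cdot 25 + S\right) = -5 + \left(100 + S\right) = 95 + S$)
$W{\left(o{\left(-3 \right)} \right)} p = \left(95 + \frac{1}{3}\right) \left(-183454\right) = \frac{286}{3} \left(-183454\right) = - \frac{52467844}{3}$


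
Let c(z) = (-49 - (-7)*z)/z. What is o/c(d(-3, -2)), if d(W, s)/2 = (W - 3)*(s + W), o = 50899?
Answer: 3053940/371 ≈ 8231.6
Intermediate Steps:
d(W, s) = 2*(-3 + W)*(W + s) (d(W, s) = 2*((W - 3)*(s + W)) = 2*((-3 + W)*(W + s)) = 2*(-3 + W)*(W + s))
c(z) = (-49 + 7*z)/z
o/c(d(-3, -2)) = 50899/(7 - 49/(-6*(-3) - 6*(-2) + 2*(-3)² + 2*(-3)*(-2))) = 50899/(7 - 49/(18 + 12 + 2*9 + 12)) = 50899/(7 - 49/(18 + 12 + 18 + 12)) = 50899/(7 - 49/60) = 50899/(371/60) = 50899*(60/371) = 3053940/371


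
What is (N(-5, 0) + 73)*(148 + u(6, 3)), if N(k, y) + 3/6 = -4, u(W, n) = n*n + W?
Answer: 22331/2 ≈ 11166.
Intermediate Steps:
u(W, n) = W + n² (u(W, n) = n² + W = W + n²)
N(k, y) = -9/2 (N(k, y) = -½ - 4 = -9/2)
(N(-5, 0) + 73)*(148 + u(6, 3)) = (-9/2 + 73)*(148 + (6 + 3²)) = 137*(148 + (6 + 9))/2 = 137*(148 + 15)/2 = (137/2)*163 = 22331/2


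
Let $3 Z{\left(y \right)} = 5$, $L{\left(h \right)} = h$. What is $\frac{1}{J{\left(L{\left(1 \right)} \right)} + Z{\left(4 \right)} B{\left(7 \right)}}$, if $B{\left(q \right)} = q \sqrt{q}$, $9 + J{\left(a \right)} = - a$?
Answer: $\frac{18}{1535} + \frac{21 \sqrt{7}}{1535} \approx 0.047922$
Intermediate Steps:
$J{\left(a \right)} = -9 - a$
$Z{\left(y \right)} = \frac{5}{3}$ ($Z{\left(y \right)} = \frac{1}{3} \cdot 5 = \frac{5}{3}$)
$B{\left(q \right)} = q^{\frac{3}{2}}$
$\frac{1}{J{\left(L{\left(1 \right)} \right)} + Z{\left(4 \right)} B{\left(7 \right)}} = \frac{1}{\left(-9 - 1\right) + \frac{5 \cdot 7^{\frac{3}{2}}}{3}} = \frac{1}{\left(-9 - 1\right) + \frac{5 \cdot 7 \sqrt{7}}{3}} = \frac{1}{-10 + \frac{35 \sqrt{7}}{3}}$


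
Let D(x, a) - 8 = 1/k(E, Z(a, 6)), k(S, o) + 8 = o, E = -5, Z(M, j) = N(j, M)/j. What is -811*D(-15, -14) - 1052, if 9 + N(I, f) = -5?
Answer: -231307/31 ≈ -7461.5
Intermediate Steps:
N(I, f) = -14 (N(I, f) = -9 - 5 = -14)
Z(M, j) = -14/j
k(S, o) = -8 + o
D(x, a) = 245/31 (D(x, a) = 8 + 1/(-8 - 14/6) = 8 + 1/(-8 - 14*1/6) = 8 + 1/(-8 - 7/3) = 8 + 1/(-31/3) = 8 - 3/31 = 245/31)
-811*D(-15, -14) - 1052 = -811*245/31 - 1052 = -198695/31 - 1052 = -231307/31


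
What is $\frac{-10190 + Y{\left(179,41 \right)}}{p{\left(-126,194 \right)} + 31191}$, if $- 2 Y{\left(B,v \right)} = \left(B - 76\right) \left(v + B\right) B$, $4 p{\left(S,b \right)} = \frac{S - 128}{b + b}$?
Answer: $- \frac{225955680}{3457727} \approx -65.348$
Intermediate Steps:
$p{\left(S,b \right)} = \frac{-128 + S}{8 b}$ ($p{\left(S,b \right)} = \frac{\left(S - 128\right) \frac{1}{b + b}}{4} = \frac{\left(-128 + S\right) \frac{1}{2 b}}{4} = \frac{\frac{1}{2} \frac{1}{b} \left(-128 + S\right)}{4} = \frac{-128 + S}{8 b}$)
$Y{\left(B,v \right)} = - \frac{B \left(-76 + B\right) \left(B + v\right)}{2}$ ($Y{\left(B,v \right)} = - \frac{\left(B - 76\right) \left(v + B\right) B}{2} = - \frac{\left(-76 + B\right) \left(B + v\right) B}{2} = - \frac{B \left(-76 + B\right) \left(B + v\right)}{2}$)
$\frac{-10190 + Y{\left(179,41 \right)}}{p{\left(-126,194 \right)} + 31191} = \frac{-10190 + \frac{1}{2} \cdot 179 \left(- 179^{2} + 76 \cdot 179 + 76 \cdot 41 - 179 \cdot 41\right)}{\frac{-128 - 126}{8 \cdot 194} + 31191} = \frac{-10190 + \frac{1}{2} \cdot 179 \left(\left(-1\right) 32041 + 13604 + 3116 - 7339\right)}{\frac{1}{8} \cdot \frac{1}{194} \left(-254\right) + 31191} = \frac{-10190 + \frac{1}{2} \cdot 179 \left(-32041 + 13604 + 3116 - 7339\right)}{- \frac{127}{776} + 31191} = \frac{-10190 + \frac{1}{2} \cdot 179 \left(-22660\right)}{\frac{24204089}{776}} = \left(-10190 - 2028070\right) \frac{776}{24204089} = \left(-2038260\right) \frac{776}{24204089} = - \frac{225955680}{3457727}$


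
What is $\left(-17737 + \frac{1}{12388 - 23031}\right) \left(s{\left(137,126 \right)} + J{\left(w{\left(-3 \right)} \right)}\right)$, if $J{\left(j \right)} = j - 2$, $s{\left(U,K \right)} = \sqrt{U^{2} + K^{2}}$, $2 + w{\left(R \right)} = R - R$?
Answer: $\frac{755099568}{10643} - \frac{2454073596 \sqrt{205}}{10643} \approx -3.2305 \cdot 10^{6}$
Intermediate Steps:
$w{\left(R \right)} = -2$ ($w{\left(R \right)} = -2 + \left(R - R\right) = -2 + 0 = -2$)
$s{\left(U,K \right)} = \sqrt{K^{2} + U^{2}}$
$J{\left(j \right)} = -2 + j$ ($J{\left(j \right)} = j - 2 = -2 + j$)
$\left(-17737 + \frac{1}{12388 - 23031}\right) \left(s{\left(137,126 \right)} + J{\left(w{\left(-3 \right)} \right)}\right) = \left(-17737 + \frac{1}{12388 - 23031}\right) \left(\sqrt{126^{2} + 137^{2}} - 4\right) = \left(-17737 + \frac{1}{-10643}\right) \left(\sqrt{15876 + 18769} - 4\right) = \left(-17737 - \frac{1}{10643}\right) \left(\sqrt{34645} - 4\right) = - \frac{188774892 \left(13 \sqrt{205} - 4\right)}{10643} = - \frac{188774892 \left(-4 + 13 \sqrt{205}\right)}{10643} = \frac{755099568}{10643} - \frac{2454073596 \sqrt{205}}{10643}$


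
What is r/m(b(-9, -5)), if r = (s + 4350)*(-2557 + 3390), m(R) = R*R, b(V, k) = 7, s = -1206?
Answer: 53448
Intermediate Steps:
m(R) = R²
r = 2618952 (r = (-1206 + 4350)*(-2557 + 3390) = 3144*833 = 2618952)
r/m(b(-9, -5)) = 2618952/(7²) = 2618952/49 = 2618952*(1/49) = 53448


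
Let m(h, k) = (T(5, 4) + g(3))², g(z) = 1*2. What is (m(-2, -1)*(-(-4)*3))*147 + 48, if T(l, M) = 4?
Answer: 63552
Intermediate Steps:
g(z) = 2
m(h, k) = 36 (m(h, k) = (4 + 2)² = 6² = 36)
(m(-2, -1)*(-(-4)*3))*147 + 48 = (36*(-(-4)*3))*147 + 48 = (36*(-4*(-3)))*147 + 48 = (36*12)*147 + 48 = 432*147 + 48 = 63504 + 48 = 63552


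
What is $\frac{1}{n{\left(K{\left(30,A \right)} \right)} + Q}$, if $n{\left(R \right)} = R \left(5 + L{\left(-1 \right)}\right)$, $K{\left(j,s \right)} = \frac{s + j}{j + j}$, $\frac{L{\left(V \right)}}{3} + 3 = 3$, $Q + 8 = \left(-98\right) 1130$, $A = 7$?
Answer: $- \frac{12}{1328939} \approx -9.0298 \cdot 10^{-6}$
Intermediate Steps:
$Q = -110748$ ($Q = -8 - 110740 = -110748$)
$L{\left(V \right)} = 0$ ($L{\left(V \right)} = -9 + 3 \cdot 3 = -9 + 9 = 0$)
$K{\left(j,s \right)} = \frac{j + s}{2 j}$
$n{\left(R \right)} = 5 R$ ($n{\left(R \right)} = R \left(5 + 0\right) = R 5 = 5 R$)
$\frac{1}{n{\left(K{\left(30,A \right)} \right)} + Q} = \frac{1}{5 \frac{30 + 7}{2 \cdot 30} - 110748} = \frac{1}{5 \cdot \frac{1}{2} \cdot \frac{1}{30} \cdot 37 - 110748} = \frac{1}{5 \cdot \frac{37}{60} - 110748} = \frac{1}{\frac{37}{12} - 110748} = \frac{1}{- \frac{1328939}{12}} = - \frac{12}{1328939}$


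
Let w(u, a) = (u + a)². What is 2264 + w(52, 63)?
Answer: 15489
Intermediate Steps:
w(u, a) = (a + u)²
2264 + w(52, 63) = 2264 + (63 + 52)² = 2264 + 115² = 2264 + 13225 = 15489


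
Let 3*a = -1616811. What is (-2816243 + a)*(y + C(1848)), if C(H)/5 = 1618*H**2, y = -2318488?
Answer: -92689776142676960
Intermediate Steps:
a = -538937 (a = (1/3)*(-1616811) = -538937)
C(H) = 8090*H**2 (C(H) = 5*(1618*H**2) = 8090*H**2)
(-2816243 + a)*(y + C(1848)) = (-2816243 - 538937)*(-2318488 + 8090*1848**2) = -3355180*(-2318488 + 8090*3415104) = -3355180*(-2318488 + 27628191360) = -3355180*27625872872 = -92689776142676960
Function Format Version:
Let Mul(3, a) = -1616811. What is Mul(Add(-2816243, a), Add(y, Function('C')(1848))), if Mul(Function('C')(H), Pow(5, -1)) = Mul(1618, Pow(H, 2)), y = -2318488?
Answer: -92689776142676960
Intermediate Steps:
a = -538937 (a = Mul(Rational(1, 3), -1616811) = -538937)
Function('C')(H) = Mul(8090, Pow(H, 2)) (Function('C')(H) = Mul(5, Mul(1618, Pow(H, 2))) = Mul(8090, Pow(H, 2)))
Mul(Add(-2816243, a), Add(y, Function('C')(1848))) = Mul(Add(-2816243, -538937), Add(-2318488, Mul(8090, Pow(1848, 2)))) = Mul(-3355180, Add(-2318488, Mul(8090, 3415104))) = Mul(-3355180, Add(-2318488, 27628191360)) = Mul(-3355180, 27625872872) = -92689776142676960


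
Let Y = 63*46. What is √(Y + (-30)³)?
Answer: 3*I*√2678 ≈ 155.25*I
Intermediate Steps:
Y = 2898
√(Y + (-30)³) = √(2898 + (-30)³) = √(2898 - 27000) = √(-24102) = 3*I*√2678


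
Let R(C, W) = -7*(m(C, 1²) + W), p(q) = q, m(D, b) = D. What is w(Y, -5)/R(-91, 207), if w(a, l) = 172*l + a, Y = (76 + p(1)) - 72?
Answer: 855/812 ≈ 1.0530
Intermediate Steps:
R(C, W) = -7*C - 7*W (R(C, W) = -7*(C + W) = -7*C - 7*W)
Y = 5 (Y = (76 + 1) - 72 = 77 - 72 = 5)
w(a, l) = a + 172*l
w(Y, -5)/R(-91, 207) = (5 + 172*(-5))/(-7*(-91) - 7*207) = (5 - 860)/(637 - 1449) = -855/(-812) = -855*(-1/812) = 855/812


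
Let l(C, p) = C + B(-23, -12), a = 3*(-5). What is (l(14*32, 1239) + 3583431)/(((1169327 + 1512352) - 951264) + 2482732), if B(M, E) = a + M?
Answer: 3583841/4213147 ≈ 0.85063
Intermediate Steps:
a = -15
B(M, E) = -15 + M
l(C, p) = -38 + C (l(C, p) = C + (-15 - 23) = C - 38 = -38 + C)
(l(14*32, 1239) + 3583431)/(((1169327 + 1512352) - 951264) + 2482732) = ((-38 + 14*32) + 3583431)/(((1169327 + 1512352) - 951264) + 2482732) = ((-38 + 448) + 3583431)/((2681679 - 951264) + 2482732) = (410 + 3583431)/(1730415 + 2482732) = 3583841/4213147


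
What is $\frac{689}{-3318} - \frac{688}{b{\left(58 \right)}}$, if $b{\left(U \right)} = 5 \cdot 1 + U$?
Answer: $- \frac{110771}{9954} \approx -11.128$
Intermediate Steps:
$b{\left(U \right)} = 5 + U$
$\frac{689}{-3318} - \frac{688}{b{\left(58 \right)}} = \frac{689}{-3318} - \frac{688}{5 + 58} = 689 \left(- \frac{1}{3318}\right) - \frac{688}{63} = - \frac{689}{3318} - \frac{688}{63} = - \frac{110771}{9954}$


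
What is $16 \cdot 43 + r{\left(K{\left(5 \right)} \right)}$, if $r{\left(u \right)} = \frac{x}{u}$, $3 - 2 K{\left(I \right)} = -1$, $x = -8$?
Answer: $684$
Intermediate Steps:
$K{\left(I \right)} = 2$ ($K{\left(I \right)} = \frac{3}{2} - - \frac{1}{2} = \frac{3}{2} + \frac{1}{2} = 2$)
$r{\left(u \right)} = - \frac{8}{u}$
$16 \cdot 43 + r{\left(K{\left(5 \right)} \right)} = 16 \cdot 43 - \frac{8}{2} = 688 - 4 = 684$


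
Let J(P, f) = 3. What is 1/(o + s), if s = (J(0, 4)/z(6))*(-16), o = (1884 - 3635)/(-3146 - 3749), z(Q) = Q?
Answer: -6895/53409 ≈ -0.12910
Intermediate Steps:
o = 1751/6895 (o = -1751/(-6895) = -1751*(-1/6895) = 1751/6895 ≈ 0.25395)
s = -8 (s = (3/6)*(-16) = (3*(⅙))*(-16) = (½)*(-16) = -8)
1/(o + s) = 1/(1751/6895 - 8) = 1/(-53409/6895) = -6895/53409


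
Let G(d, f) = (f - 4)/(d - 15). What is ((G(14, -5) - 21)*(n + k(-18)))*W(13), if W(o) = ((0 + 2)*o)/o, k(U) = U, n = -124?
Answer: 3408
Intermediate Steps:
G(d, f) = (-4 + f)/(-15 + d)
W(o) = 2 (W(o) = (2*o)/o = 2)
((G(14, -5) - 21)*(n + k(-18)))*W(13) = (((-4 - 5)/(-15 + 14) - 21)*(-124 - 18))*2 = ((-9/(-1) - 21)*(-142))*2 = ((-1*(-9) - 21)*(-142))*2 = ((9 - 21)*(-142))*2 = -12*(-142)*2 = 1704*2 = 3408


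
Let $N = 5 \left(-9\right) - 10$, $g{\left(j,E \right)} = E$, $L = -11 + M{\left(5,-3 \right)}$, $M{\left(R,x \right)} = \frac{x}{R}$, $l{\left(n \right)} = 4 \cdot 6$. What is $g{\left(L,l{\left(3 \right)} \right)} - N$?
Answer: $79$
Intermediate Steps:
$l{\left(n \right)} = 24$
$L = - \frac{58}{5}$ ($L = -11 - \frac{3}{5} = - \frac{58}{5} \approx -11.6$)
$N = -55$ ($N = -45 - 10 = -55$)
$g{\left(L,l{\left(3 \right)} \right)} - N = 24 - -55 = 24 + 55 = 79$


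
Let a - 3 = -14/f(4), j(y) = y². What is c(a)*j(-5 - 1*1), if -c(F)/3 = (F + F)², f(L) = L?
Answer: -108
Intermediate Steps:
a = -½ (a = 3 - 14/4 = 3 - 14*¼ = 3 - 7/2 = -½ ≈ -0.50000)
c(F) = -12*F² (c(F) = -3*(F + F)² = -3*4*F² = -12*F²)
c(a)*j(-5 - 1*1) = (-12*(-½)²)*(-5 - 1*1)² = (-12*¼)*(-5 - 1)² = -3*(-6)² = -3*36 = -108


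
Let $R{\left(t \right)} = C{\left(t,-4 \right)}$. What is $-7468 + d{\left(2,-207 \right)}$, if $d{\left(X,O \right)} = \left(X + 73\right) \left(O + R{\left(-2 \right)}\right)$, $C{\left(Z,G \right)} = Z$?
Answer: $-23143$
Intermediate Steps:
$R{\left(t \right)} = t$
$d{\left(X,O \right)} = \left(-2 + O\right) \left(73 + X\right)$ ($d{\left(X,O \right)} = \left(X + 73\right) \left(O - 2\right) = \left(73 + X\right) \left(-2 + O\right) = \left(-2 + O\right) \left(73 + X\right)$)
$-7468 + d{\left(2,-207 \right)} = -7468 - 15675 = -23143$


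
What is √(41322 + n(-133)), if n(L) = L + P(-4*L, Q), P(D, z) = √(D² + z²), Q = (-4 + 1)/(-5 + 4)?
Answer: √(41189 + √283033) ≈ 204.26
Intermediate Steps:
Q = 3 (Q = -3/(-1) = -3*(-1) = 3)
n(L) = L + √(9 + 16*L²) (n(L) = L + √((-4*L)² + 3²) = L + √(16*L² + 9) = L + √(9 + 16*L²))
√(41322 + n(-133)) = √(41322 + (-133 + √(9 + 16*(-133)²))) = √(41322 + (-133 + √(9 + 16*17689))) = √(41322 + (-133 + √(9 + 283024))) = √(41322 + (-133 + √283033)) = √(41189 + √283033)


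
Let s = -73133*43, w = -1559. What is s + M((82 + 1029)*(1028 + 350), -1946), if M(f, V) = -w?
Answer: -3143160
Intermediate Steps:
s = -3144719
M(f, V) = 1559 (M(f, V) = -1*(-1559) = 1559)
s + M((82 + 1029)*(1028 + 350), -1946) = -3144719 + 1559 = -3143160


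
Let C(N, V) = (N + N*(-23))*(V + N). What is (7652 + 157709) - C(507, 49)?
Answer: 6366985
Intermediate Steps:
C(N, V) = -22*N*(N + V) (C(N, V) = (N - 23*N)*(N + V) = (-22*N)*(N + V) = -22*N*(N + V))
(7652 + 157709) - C(507, 49) = (7652 + 157709) - (-22)*507*(507 + 49) = 165361 - (-22)*507*556 = 165361 - 1*(-6201624) = 165361 + 6201624 = 6366985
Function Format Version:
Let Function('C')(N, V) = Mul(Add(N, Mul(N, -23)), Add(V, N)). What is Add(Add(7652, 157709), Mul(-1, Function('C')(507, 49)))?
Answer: 6366985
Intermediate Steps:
Function('C')(N, V) = Mul(-22, N, Add(N, V)) (Function('C')(N, V) = Mul(Add(N, Mul(-23, N)), Add(N, V)) = Mul(Mul(-22, N), Add(N, V)) = Mul(-22, N, Add(N, V)))
Add(Add(7652, 157709), Mul(-1, Function('C')(507, 49))) = Add(Add(7652, 157709), Mul(-1, Mul(-22, 507, Add(507, 49)))) = Add(165361, Mul(-1, Mul(-22, 507, 556))) = Add(165361, Mul(-1, -6201624)) = Add(165361, 6201624) = 6366985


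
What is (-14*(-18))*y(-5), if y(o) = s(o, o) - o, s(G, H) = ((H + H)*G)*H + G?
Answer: -63000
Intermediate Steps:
s(G, H) = G + 2*G*H² (s(G, H) = ((2*H)*G)*H + G = (2*G*H)*H + G = 2*G*H² + G = G + 2*G*H²)
y(o) = -o + o*(1 + 2*o²) (y(o) = o*(1 + 2*o²) - o = -o + o*(1 + 2*o²))
(-14*(-18))*y(-5) = (-14*(-18))*(2*(-5)³) = 252*(2*(-125)) = 252*(-250) = -63000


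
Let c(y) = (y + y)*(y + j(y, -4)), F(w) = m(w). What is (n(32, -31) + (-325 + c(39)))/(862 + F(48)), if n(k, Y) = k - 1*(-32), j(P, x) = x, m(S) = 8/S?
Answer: 14814/5173 ≈ 2.8637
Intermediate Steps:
F(w) = 8/w
c(y) = 2*y*(-4 + y) (c(y) = (y + y)*(y - 4) = (2*y)*(-4 + y) = 2*y*(-4 + y))
n(k, Y) = 32 + k (n(k, Y) = k + 32 = 32 + k)
(n(32, -31) + (-325 + c(39)))/(862 + F(48)) = ((32 + 32) + (-325 + 2*39*(-4 + 39)))/(862 + 8/48) = (64 + (-325 + 2*39*35))/(862 + 8*(1/48)) = (64 + (-325 + 2730))/(862 + ⅙) = (64 + 2405)/(5173/6) = 2469*(6/5173) = 14814/5173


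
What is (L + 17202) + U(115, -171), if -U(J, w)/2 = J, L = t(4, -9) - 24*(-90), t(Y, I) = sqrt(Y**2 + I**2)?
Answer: 19132 + sqrt(97) ≈ 19142.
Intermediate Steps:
t(Y, I) = sqrt(I**2 + Y**2)
L = 2160 + sqrt(97) (L = sqrt((-9)**2 + 4**2) - 24*(-90) = sqrt(81 + 16) + 2160 = sqrt(97) + 2160 = 2160 + sqrt(97) ≈ 2169.8)
U(J, w) = -2*J
(L + 17202) + U(115, -171) = ((2160 + sqrt(97)) + 17202) - 2*115 = (19362 + sqrt(97)) - 230 = 19132 + sqrt(97)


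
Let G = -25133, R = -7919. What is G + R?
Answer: -33052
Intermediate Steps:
G + R = -25133 - 7919 = -33052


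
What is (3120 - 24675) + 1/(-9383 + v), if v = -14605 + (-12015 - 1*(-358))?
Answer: -768327976/35645 ≈ -21555.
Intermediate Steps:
v = -26262 (v = -14605 + (-12015 + 358) = -14605 - 11657 = -26262)
(3120 - 24675) + 1/(-9383 + v) = (3120 - 24675) + 1/(-9383 - 26262) = -21555 + 1/(-35645) = -21555 - 1/35645 = -768327976/35645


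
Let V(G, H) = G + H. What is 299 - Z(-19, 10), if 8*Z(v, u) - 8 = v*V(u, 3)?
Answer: 2631/8 ≈ 328.88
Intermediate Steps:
Z(v, u) = 1 + v*(3 + u)/8 (Z(v, u) = 1 + (v*(u + 3))/8 = 1 + (v*(3 + u))/8 = 1 + v*(3 + u)/8)
299 - Z(-19, 10) = 299 - (1 + (1/8)*(-19)*(3 + 10)) = 299 - (1 + (1/8)*(-19)*13) = 299 - (1 - 247/8) = 299 - 1*(-239/8) = 299 + 239/8 = 2631/8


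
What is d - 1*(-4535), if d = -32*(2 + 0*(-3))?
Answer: 4471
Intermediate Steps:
d = -64 (d = -32*(2 + 0) = -32*2 = -64)
d - 1*(-4535) = -64 - 1*(-4535) = -64 + 4535 = 4471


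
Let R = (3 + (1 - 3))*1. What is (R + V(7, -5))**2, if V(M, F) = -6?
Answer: 25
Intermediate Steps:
R = 1 (R = (3 - 2)*1 = 1*1 = 1)
(R + V(7, -5))**2 = (1 - 6)**2 = (-5)**2 = 25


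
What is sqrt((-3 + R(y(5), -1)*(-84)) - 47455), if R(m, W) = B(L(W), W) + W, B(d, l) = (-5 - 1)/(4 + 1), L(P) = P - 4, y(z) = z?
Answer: I*sqrt(1181830)/5 ≈ 217.42*I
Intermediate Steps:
L(P) = -4 + P
B(d, l) = -6/5
R(m, W) = -6/5 + W
sqrt((-3 + R(y(5), -1)*(-84)) - 47455) = sqrt((-3 + (-6/5 - 1)*(-84)) - 47455) = sqrt((-3 - 11/5*(-84)) - 47455) = sqrt((-3 + 924/5) - 47455) = sqrt(909/5 - 47455) = sqrt(-236366/5) = I*sqrt(1181830)/5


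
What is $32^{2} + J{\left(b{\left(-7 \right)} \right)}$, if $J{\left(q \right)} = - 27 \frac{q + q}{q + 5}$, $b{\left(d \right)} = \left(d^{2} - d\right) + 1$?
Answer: $\frac{30205}{31} \approx 974.35$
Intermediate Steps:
$b{\left(d \right)} = 1 + d^{2} - d$
$J{\left(q \right)} = - \frac{54 q}{5 + q}$ ($J{\left(q \right)} = - 27 \frac{2 q}{5 + q} = - \frac{54 q}{5 + q}$)
$32^{2} + J{\left(b{\left(-7 \right)} \right)} = 32^{2} - \frac{54 \left(1 + \left(-7\right)^{2} - -7\right)}{5 + \left(1 + \left(-7\right)^{2} - -7\right)} = 1024 - \frac{54 \left(1 + 49 + 7\right)}{5 + \left(1 + 49 + 7\right)} = 1024 - \frac{3078}{5 + 57} = 1024 - \frac{3078}{62} = 1024 - 3078 \cdot \frac{1}{62} = 1024 - \frac{1539}{31} = \frac{30205}{31}$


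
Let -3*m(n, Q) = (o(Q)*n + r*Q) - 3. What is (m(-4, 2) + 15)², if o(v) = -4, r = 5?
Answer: 484/9 ≈ 53.778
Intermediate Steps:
m(n, Q) = 1 - 5*Q/3 + 4*n/3 (m(n, Q) = -((-4*n + 5*Q) - 3)/3 = -(-3 - 4*n + 5*Q)/3 = 1 - 5*Q/3 + 4*n/3)
(m(-4, 2) + 15)² = ((1 - 5/3*2 + (4/3)*(-4)) + 15)² = ((1 - 10/3 - 16/3) + 15)² = (-23/3 + 15)² = (22/3)² = 484/9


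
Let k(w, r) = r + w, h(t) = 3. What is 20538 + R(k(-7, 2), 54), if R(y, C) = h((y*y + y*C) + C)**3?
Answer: 20565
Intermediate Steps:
R(y, C) = 27 (R(y, C) = 3**3 = 27)
20538 + R(k(-7, 2), 54) = 20538 + 27 = 20565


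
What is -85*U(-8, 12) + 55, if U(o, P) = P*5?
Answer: -5045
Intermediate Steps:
U(o, P) = 5*P
-85*U(-8, 12) + 55 = -425*12 + 55 = -85*60 + 55 = -5100 + 55 = -5045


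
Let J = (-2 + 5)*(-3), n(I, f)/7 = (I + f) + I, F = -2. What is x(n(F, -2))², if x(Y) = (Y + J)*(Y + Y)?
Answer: 18352656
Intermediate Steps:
n(I, f) = 7*f + 14*I (n(I, f) = 7*((I + f) + I) = 7*(f + 2*I) = 7*f + 14*I)
J = -9 (J = 3*(-3) = -9)
x(Y) = 2*Y*(-9 + Y) (x(Y) = (Y - 9)*(Y + Y) = (-9 + Y)*(2*Y) = 2*Y*(-9 + Y))
x(n(F, -2))² = (2*(7*(-2) + 14*(-2))*(-9 + (7*(-2) + 14*(-2))))² = (2*(-14 - 28)*(-9 + (-14 - 28)))² = (2*(-42)*(-9 - 42))² = (2*(-42)*(-51))² = 4284² = 18352656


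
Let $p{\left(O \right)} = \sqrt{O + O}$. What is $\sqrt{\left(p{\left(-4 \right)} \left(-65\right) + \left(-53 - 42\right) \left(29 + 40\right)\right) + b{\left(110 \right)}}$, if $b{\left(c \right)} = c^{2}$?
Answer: $\sqrt{5545 - 130 i \sqrt{2}} \approx 74.475 - 1.234 i$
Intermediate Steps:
$p{\left(O \right)} = \sqrt{2} \sqrt{O}$ ($p{\left(O \right)} = \sqrt{2 O} = \sqrt{2} \sqrt{O}$)
$\sqrt{\left(p{\left(-4 \right)} \left(-65\right) + \left(-53 - 42\right) \left(29 + 40\right)\right) + b{\left(110 \right)}} = \sqrt{\left(\sqrt{2} \sqrt{-4} \left(-65\right) + \left(-53 - 42\right) \left(29 + 40\right)\right) + 110^{2}} = \sqrt{\left(\sqrt{2} \cdot 2 i \left(-65\right) - 6555\right) + 12100} = \sqrt{\left(2 i \sqrt{2} \left(-65\right) - 6555\right) + 12100} = \sqrt{\left(- 130 i \sqrt{2} - 6555\right) + 12100} = \sqrt{\left(-6555 - 130 i \sqrt{2}\right) + 12100} = \sqrt{5545 - 130 i \sqrt{2}}$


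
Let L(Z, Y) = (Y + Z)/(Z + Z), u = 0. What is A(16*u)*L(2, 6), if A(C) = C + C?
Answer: 0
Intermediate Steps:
L(Z, Y) = (Y + Z)/(2*Z) (L(Z, Y) = (Y + Z)/((2*Z)) = (Y + Z)*(1/(2*Z)) = (Y + Z)/(2*Z))
A(C) = 2*C
A(16*u)*L(2, 6) = (2*(16*0))*((½)*(6 + 2)/2) = (2*0)*((½)*(½)*8) = 0*2 = 0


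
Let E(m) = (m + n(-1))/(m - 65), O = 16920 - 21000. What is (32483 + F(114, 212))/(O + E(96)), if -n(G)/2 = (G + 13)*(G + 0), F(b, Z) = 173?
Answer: -9734/1215 ≈ -8.0115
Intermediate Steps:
n(G) = -2*G*(13 + G) (n(G) = -2*(G + 13)*(G + 0) = -2*(13 + G)*G = -2*G*(13 + G))
O = -4080
E(m) = (24 + m)/(-65 + m) (E(m) = (m - 2*(-1)*(13 - 1))/(m - 65) = (m - 2*(-1)*12)/(-65 + m) = (m + 24)/(-65 + m) = (24 + m)/(-65 + m))
(32483 + F(114, 212))/(O + E(96)) = (32483 + 173)/(-4080 + (24 + 96)/(-65 + 96)) = 32656/(-4080 + 120/31) = 32656/(-126360/31) = 32656*(-31/126360) = -9734/1215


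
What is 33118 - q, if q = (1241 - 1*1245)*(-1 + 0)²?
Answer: 33122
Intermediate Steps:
q = -4 (q = (1241 - 1245)*(-1)² = -4*1 = -4)
33118 - q = 33118 - 1*(-4) = 33118 + 4 = 33122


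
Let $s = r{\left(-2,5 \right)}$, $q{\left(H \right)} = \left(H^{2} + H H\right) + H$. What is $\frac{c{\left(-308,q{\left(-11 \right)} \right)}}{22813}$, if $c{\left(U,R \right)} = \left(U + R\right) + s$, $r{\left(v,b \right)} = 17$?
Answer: $- \frac{60}{22813} \approx -0.0026301$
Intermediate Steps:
$q{\left(H \right)} = H + 2 H^{2}$ ($q{\left(H \right)} = \left(H^{2} + H^{2}\right) + H = 2 H^{2} + H = H + 2 H^{2}$)
$s = 17$
$c{\left(U,R \right)} = 17 + R + U$ ($c{\left(U,R \right)} = \left(U + R\right) + 17 = \left(R + U\right) + 17 = 17 + R + U$)
$\frac{c{\left(-308,q{\left(-11 \right)} \right)}}{22813} = \frac{17 - 11 \left(1 + 2 \left(-11\right)\right) - 308}{22813} = \left(17 - 11 \left(1 - 22\right) - 308\right) \frac{1}{22813} = \left(17 - -231 - 308\right) \frac{1}{22813} = \left(17 + 231 - 308\right) \frac{1}{22813} = \left(-60\right) \frac{1}{22813} = - \frac{60}{22813}$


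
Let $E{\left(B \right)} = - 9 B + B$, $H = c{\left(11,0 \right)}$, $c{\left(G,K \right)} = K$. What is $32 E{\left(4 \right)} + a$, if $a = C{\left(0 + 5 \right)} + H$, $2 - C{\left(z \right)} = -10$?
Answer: $-1012$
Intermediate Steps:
$H = 0$
$C{\left(z \right)} = 12$ ($C{\left(z \right)} = 2 - -10 = 2 + 10 = 12$)
$E{\left(B \right)} = - 8 B$
$a = 12$ ($a = 12 + 0 = 12$)
$32 E{\left(4 \right)} + a = 32 \left(\left(-8\right) 4\right) + 12 = 32 \left(-32\right) + 12 = -1024 + 12 = -1012$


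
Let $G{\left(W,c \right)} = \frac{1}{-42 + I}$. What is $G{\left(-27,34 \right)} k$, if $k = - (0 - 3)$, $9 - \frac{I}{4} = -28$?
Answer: $\frac{3}{106} \approx 0.028302$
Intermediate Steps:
$I = 148$ ($I = 36 - -112 = 36 + 112 = 148$)
$G{\left(W,c \right)} = \frac{1}{106}$ ($G{\left(W,c \right)} = \frac{1}{-42 + 148} = \frac{1}{106}$)
$k = 3$ ($k = \left(-1\right) \left(-3\right) = 3$)
$G{\left(-27,34 \right)} k = \frac{1}{106} \cdot 3 = \frac{3}{106}$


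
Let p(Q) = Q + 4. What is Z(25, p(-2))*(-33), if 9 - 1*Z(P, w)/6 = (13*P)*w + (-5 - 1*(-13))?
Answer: 128502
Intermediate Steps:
p(Q) = 4 + Q
Z(P, w) = 6 - 78*P*w (Z(P, w) = 54 - 6*((13*P)*w + (-5 - 1*(-13))) = 54 - 6*(13*P*w + (-5 + 13)) = 54 - 6*(13*P*w + 8) = 54 - 6*(8 + 13*P*w) = 54 + (-48 - 78*P*w) = 6 - 78*P*w)
Z(25, p(-2))*(-33) = (6 - 78*25*(4 - 2))*(-33) = (6 - 78*25*2)*(-33) = (6 - 3900)*(-33) = -3894*(-33) = 128502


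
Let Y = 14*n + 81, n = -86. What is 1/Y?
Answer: -1/1123 ≈ -0.00089047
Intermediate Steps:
Y = -1123 (Y = 14*(-86) + 81 = -1204 + 81 = -1123)
1/Y = 1/(-1123) = -1/1123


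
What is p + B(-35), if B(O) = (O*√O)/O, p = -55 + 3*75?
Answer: 170 + I*√35 ≈ 170.0 + 5.9161*I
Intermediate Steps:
p = 170 (p = -55 + 225 = 170)
B(O) = √O (B(O) = O^(3/2)/O = √O)
p + B(-35) = 170 + √(-35) = 170 + I*√35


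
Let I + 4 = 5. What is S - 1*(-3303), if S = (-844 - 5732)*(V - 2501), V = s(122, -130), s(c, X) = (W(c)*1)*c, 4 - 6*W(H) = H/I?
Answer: 32227895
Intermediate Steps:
I = 1 (I = -4 + 5 = 1)
W(H) = 2/3 - H/6 (W(H) = 2/3 - H/(6*1) = 2/3 - H/6)
s(c, X) = c*(2/3 - c/6) (s(c, X) = ((2/3 - c/6)*1)*c = (2/3 - c/6)*c = c*(2/3 - c/6))
V = -7198/3 (V = (1/6)*122*(4 - 1*122) = (1/6)*122*(4 - 122) = (1/6)*122*(-118) = -7198/3 ≈ -2399.3)
S = 32224592 (S = (-844 - 5732)*(-7198/3 - 2501) = -6576*(-14701/3) = 32224592)
S - 1*(-3303) = 32224592 - 1*(-3303) = 32224592 + 3303 = 32227895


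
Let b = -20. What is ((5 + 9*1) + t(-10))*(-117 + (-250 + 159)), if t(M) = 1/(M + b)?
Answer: -43576/15 ≈ -2905.1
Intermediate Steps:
t(M) = 1/(-20 + M) (t(M) = 1/(M - 20) = 1/(-20 + M))
((5 + 9*1) + t(-10))*(-117 + (-250 + 159)) = ((5 + 9*1) + 1/(-20 - 10))*(-117 + (-250 + 159)) = ((5 + 9) + 1/(-30))*(-117 - 91) = (14 - 1/30)*(-208) = (419/30)*(-208) = -43576/15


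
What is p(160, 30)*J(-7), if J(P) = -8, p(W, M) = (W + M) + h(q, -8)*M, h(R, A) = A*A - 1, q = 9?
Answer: -16640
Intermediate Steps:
h(R, A) = -1 + A**2 (h(R, A) = A**2 - 1 = -1 + A**2)
p(W, M) = W + 64*M (p(W, M) = (W + M) + (-1 + (-8)**2)*M = (M + W) + (-1 + 64)*M = (M + W) + 63*M = W + 64*M)
p(160, 30)*J(-7) = (160 + 64*30)*(-8) = (160 + 1920)*(-8) = 2080*(-8) = -16640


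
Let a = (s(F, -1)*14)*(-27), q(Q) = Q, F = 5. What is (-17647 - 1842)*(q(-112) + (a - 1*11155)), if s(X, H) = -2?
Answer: 204848879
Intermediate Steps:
a = 756 (a = -2*14*(-27) = -28*(-27) = 756)
(-17647 - 1842)*(q(-112) + (a - 1*11155)) = (-17647 - 1842)*(-112 + (756 - 1*11155)) = -19489*(-112 + (756 - 11155)) = -19489*(-112 - 10399) = -19489*(-10511) = 204848879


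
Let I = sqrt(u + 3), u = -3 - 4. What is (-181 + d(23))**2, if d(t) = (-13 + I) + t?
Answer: 29237 - 684*I ≈ 29237.0 - 684.0*I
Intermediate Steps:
u = -7
I = 2*I (I = sqrt(-7 + 3) = sqrt(-4) = 2*I ≈ 2.0*I)
d(t) = -13 + t + 2*I (d(t) = (-13 + 2*I) + t = -13 + t + 2*I)
(-181 + d(23))**2 = (-181 + (-13 + 23 + 2*I))**2 = (-181 + (10 + 2*I))**2 = (-171 + 2*I)**2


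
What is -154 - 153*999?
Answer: -153001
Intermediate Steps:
-154 - 153*999 = -154 - 152847 = -153001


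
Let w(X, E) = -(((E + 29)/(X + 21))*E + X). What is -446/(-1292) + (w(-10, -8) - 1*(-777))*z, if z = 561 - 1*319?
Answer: 125421123/646 ≈ 1.9415e+5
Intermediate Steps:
z = 242 (z = 561 - 319 = 242)
w(X, E) = -X - E*(29 + E)/(21 + X) (w(X, E) = -(((29 + E)/(21 + X))*E + X) = -(E*(29 + E)/(21 + X) + X) = -(X + E*(29 + E)/(21 + X)) = -X - E*(29 + E)/(21 + X))
-446/(-1292) + (w(-10, -8) - 1*(-777))*z = -446/(-1292) + ((-1*(-8)² - 1*(-10)² - 29*(-8) - 21*(-10))/(21 - 10) - 1*(-777))*242 = -446*(-1/1292) + ((-1*64 - 1*100 + 232 + 210)/11 + 777)*242 = 223/646 + ((-64 - 100 + 232 + 210)/11 + 777)*242 = 223/646 + ((1/11)*278 + 777)*242 = 223/646 + (278/11 + 777)*242 = 223/646 + (8825/11)*242 = 223/646 + 194150 = 125421123/646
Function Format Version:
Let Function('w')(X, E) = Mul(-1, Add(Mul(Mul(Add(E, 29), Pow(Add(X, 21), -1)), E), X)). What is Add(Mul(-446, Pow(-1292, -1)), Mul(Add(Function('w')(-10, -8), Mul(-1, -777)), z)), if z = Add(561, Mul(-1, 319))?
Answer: Rational(125421123, 646) ≈ 1.9415e+5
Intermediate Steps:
z = 242 (z = Add(561, -319) = 242)
Function('w')(X, E) = Add(Mul(-1, X), Mul(-1, E, Pow(Add(21, X), -1), Add(29, E))) (Function('w')(X, E) = Mul(-1, Add(Mul(Mul(Add(29, E), Pow(Add(21, X), -1)), E), X)) = Mul(-1, Add(Mul(Mul(Pow(Add(21, X), -1), Add(29, E)), E), X)) = Mul(-1, Add(Mul(E, Pow(Add(21, X), -1), Add(29, E)), X)) = Mul(-1, Add(X, Mul(E, Pow(Add(21, X), -1), Add(29, E)))) = Add(Mul(-1, X), Mul(-1, E, Pow(Add(21, X), -1), Add(29, E))))
Add(Mul(-446, Pow(-1292, -1)), Mul(Add(Function('w')(-10, -8), Mul(-1, -777)), z)) = Add(Mul(-446, Pow(-1292, -1)), Mul(Add(Mul(Pow(Add(21, -10), -1), Add(Mul(-1, Pow(-8, 2)), Mul(-1, Pow(-10, 2)), Mul(-29, -8), Mul(-21, -10))), Mul(-1, -777)), 242)) = Add(Mul(-446, Rational(-1, 1292)), Mul(Add(Mul(Pow(11, -1), Add(Mul(-1, 64), Mul(-1, 100), 232, 210)), 777), 242)) = Add(Rational(223, 646), Mul(Add(Mul(Rational(1, 11), Add(-64, -100, 232, 210)), 777), 242)) = Add(Rational(223, 646), Mul(Add(Mul(Rational(1, 11), 278), 777), 242)) = Add(Rational(223, 646), Mul(Add(Rational(278, 11), 777), 242)) = Add(Rational(223, 646), Mul(Rational(8825, 11), 242)) = Add(Rational(223, 646), 194150) = Rational(125421123, 646)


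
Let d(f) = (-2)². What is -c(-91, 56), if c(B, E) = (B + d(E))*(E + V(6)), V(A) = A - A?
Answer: 4872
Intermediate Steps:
V(A) = 0
d(f) = 4
c(B, E) = E*(4 + B) (c(B, E) = (B + 4)*(E + 0) = (4 + B)*E = E*(4 + B))
-c(-91, 56) = -56*(4 - 91) = -56*(-87) = -1*(-4872) = 4872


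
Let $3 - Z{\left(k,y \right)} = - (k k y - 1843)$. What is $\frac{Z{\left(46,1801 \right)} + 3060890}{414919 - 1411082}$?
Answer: $- \frac{6869966}{996163} \approx -6.8964$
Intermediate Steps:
$Z{\left(k,y \right)} = -1840 + y k^{2}$ ($Z{\left(k,y \right)} = 3 - - (k k y - 1843) = 3 - - (k^{2} y - 1843) = 3 - - (y k^{2} - 1843) = 3 - - (-1843 + y k^{2}) = 3 - \left(1843 - y k^{2}\right) = 3 + \left(-1843 + y k^{2}\right) = -1840 + y k^{2}$)
$\frac{Z{\left(46,1801 \right)} + 3060890}{414919 - 1411082} = \frac{\left(-1840 + 1801 \cdot 46^{2}\right) + 3060890}{414919 - 1411082} = \frac{\left(-1840 + 1801 \cdot 2116\right) + 3060890}{-996163} = \left(\left(-1840 + 3810916\right) + 3060890\right) \left(- \frac{1}{996163}\right) = \left(3809076 + 3060890\right) \left(- \frac{1}{996163}\right) = 6869966 \left(- \frac{1}{996163}\right) = - \frac{6869966}{996163}$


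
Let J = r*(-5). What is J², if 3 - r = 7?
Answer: 400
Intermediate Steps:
r = -4 (r = 3 - 1*7 = 3 - 7 = -4)
J = 20 (J = -4*(-5) = 20)
J² = 20² = 400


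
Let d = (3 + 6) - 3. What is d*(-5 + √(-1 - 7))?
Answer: -30 + 12*I*√2 ≈ -30.0 + 16.971*I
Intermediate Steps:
d = 6 (d = 9 - 3 = 6)
d*(-5 + √(-1 - 7)) = 6*(-5 + √(-1 - 7)) = 6*(-5 + √(-8)) = 6*(-5 + 2*I*√2) = -30 + 12*I*√2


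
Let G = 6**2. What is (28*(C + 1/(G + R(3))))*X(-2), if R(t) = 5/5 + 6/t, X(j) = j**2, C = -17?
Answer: -74144/39 ≈ -1901.1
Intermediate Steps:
G = 36
R(t) = 1 + 6/t (R(t) = 5*(1/5) + 6/t = 1 + 6/t)
(28*(C + 1/(G + R(3))))*X(-2) = (28*(-17 + 1/(36 + (6 + 3)/3)))*(-2)**2 = (28*(-17 + 1/(36 + (1/3)*9)))*4 = (28*(-17 + 1/(36 + 3)))*4 = (28*(-17 + 1/39))*4 = (28*(-662/39))*4 = -18536/39*4 = -74144/39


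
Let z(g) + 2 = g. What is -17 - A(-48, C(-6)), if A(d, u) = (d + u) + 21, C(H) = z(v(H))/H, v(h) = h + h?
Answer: 23/3 ≈ 7.6667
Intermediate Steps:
v(h) = 2*h
z(g) = -2 + g
C(H) = (-2 + 2*H)/H
A(d, u) = 21 + d + u
-17 - A(-48, C(-6)) = -17 - (21 - 48 + (2 - 2/(-6))) = -17 - (21 - 48 + (2 - 2*(-⅙))) = -17 - (21 - 48 + (2 + ⅓)) = -17 - (21 - 48 + 7/3) = -17 - 1*(-74/3) = -17 + 74/3 = 23/3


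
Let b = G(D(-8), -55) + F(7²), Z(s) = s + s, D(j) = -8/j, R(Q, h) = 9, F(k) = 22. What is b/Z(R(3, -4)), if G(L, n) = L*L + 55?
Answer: 13/3 ≈ 4.3333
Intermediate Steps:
Z(s) = 2*s
G(L, n) = 55 + L² (G(L, n) = L² + 55 = 55 + L²)
b = 78 (b = (55 + (-8/(-8))²) + 22 = (55 + (-8*(-⅛))²) + 22 = (55 + 1²) + 22 = (55 + 1) + 22 = 56 + 22 = 78)
b/Z(R(3, -4)) = 78/((2*9)) = 78/18 = 78*(1/18) = 13/3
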